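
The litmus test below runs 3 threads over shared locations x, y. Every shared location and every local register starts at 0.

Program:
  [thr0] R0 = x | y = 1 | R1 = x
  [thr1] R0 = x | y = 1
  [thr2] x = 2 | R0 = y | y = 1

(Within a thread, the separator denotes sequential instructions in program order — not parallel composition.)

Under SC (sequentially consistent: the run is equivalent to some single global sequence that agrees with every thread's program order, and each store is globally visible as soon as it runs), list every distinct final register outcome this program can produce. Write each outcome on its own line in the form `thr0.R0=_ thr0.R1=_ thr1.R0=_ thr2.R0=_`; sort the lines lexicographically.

outcome vector order: (thr0.R0,thr0.R1,thr1.R0,thr2.R0)
|SC outcomes| = 10

thr0.R0=0 thr0.R1=0 thr1.R0=0 thr2.R0=1
thr0.R0=0 thr0.R1=0 thr1.R0=2 thr2.R0=1
thr0.R0=0 thr0.R1=2 thr1.R0=0 thr2.R0=0
thr0.R0=0 thr0.R1=2 thr1.R0=0 thr2.R0=1
thr0.R0=0 thr0.R1=2 thr1.R0=2 thr2.R0=0
thr0.R0=0 thr0.R1=2 thr1.R0=2 thr2.R0=1
thr0.R0=2 thr0.R1=2 thr1.R0=0 thr2.R0=0
thr0.R0=2 thr0.R1=2 thr1.R0=0 thr2.R0=1
thr0.R0=2 thr0.R1=2 thr1.R0=2 thr2.R0=0
thr0.R0=2 thr0.R1=2 thr1.R0=2 thr2.R0=1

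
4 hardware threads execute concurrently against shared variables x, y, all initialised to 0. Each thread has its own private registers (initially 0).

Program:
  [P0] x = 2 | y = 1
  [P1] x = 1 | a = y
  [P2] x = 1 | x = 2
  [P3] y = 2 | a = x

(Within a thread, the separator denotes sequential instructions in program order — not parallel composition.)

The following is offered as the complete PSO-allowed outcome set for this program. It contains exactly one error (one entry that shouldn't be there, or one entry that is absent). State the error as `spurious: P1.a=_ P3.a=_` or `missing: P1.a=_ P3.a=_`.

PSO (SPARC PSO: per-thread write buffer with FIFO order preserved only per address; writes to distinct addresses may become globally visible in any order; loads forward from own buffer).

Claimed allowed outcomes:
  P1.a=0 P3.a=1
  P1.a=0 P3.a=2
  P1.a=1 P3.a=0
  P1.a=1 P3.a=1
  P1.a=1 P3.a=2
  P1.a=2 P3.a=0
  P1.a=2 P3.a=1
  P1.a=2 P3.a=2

missing: P1.a=0 P3.a=0

outcome vector order: (P1.a,P3.a)
[PSO] allowed = {00 01 02 10 11 12 20 21 22}
PSO∖claimed = {00}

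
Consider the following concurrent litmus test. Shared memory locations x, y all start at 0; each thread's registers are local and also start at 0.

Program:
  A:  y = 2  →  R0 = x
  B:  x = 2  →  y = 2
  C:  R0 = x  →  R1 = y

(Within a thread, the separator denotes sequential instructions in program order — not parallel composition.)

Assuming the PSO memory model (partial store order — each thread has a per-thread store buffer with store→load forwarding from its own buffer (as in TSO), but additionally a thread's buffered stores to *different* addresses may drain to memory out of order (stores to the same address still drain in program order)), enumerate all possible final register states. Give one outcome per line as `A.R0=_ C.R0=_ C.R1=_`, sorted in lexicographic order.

A.R0=0 C.R0=0 C.R1=0
A.R0=0 C.R0=0 C.R1=2
A.R0=0 C.R0=2 C.R1=0
A.R0=0 C.R0=2 C.R1=2
A.R0=2 C.R0=0 C.R1=0
A.R0=2 C.R0=0 C.R1=2
A.R0=2 C.R0=2 C.R1=0
A.R0=2 C.R0=2 C.R1=2

outcome vector order: (A.R0,C.R0,C.R1)
|PSO outcomes| = 8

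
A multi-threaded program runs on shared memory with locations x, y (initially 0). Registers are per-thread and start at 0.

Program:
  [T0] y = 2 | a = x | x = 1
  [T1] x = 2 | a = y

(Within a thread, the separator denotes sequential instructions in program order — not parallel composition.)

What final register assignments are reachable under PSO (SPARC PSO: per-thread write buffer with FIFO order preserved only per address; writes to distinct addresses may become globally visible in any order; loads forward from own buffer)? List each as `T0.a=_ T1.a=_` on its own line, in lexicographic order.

outcome vector order: (T0.a,T1.a)
|PSO outcomes| = 4

T0.a=0 T1.a=0
T0.a=0 T1.a=2
T0.a=2 T1.a=0
T0.a=2 T1.a=2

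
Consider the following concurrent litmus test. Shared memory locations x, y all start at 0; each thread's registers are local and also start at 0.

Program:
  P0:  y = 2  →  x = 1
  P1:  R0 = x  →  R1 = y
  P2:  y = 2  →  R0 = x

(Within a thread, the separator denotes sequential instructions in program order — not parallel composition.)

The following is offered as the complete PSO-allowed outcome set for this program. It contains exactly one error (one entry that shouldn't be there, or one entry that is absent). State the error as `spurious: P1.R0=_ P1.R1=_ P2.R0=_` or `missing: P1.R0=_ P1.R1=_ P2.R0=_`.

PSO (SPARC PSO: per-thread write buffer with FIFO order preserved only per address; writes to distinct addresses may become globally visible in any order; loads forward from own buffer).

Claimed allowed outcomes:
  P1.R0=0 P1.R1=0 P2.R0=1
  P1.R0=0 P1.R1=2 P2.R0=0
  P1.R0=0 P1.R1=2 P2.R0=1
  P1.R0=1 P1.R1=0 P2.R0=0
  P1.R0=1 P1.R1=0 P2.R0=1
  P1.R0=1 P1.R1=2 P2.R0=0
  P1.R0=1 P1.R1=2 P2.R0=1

outcome vector order: (P1.R0,P1.R1,P2.R0)
under PSO → 0/0/0 0/0/1 0/2/0 0/2/1 1/0/0 1/0/1 1/2/0 1/2/1
PSO∖claimed = {0/0/0}

missing: P1.R0=0 P1.R1=0 P2.R0=0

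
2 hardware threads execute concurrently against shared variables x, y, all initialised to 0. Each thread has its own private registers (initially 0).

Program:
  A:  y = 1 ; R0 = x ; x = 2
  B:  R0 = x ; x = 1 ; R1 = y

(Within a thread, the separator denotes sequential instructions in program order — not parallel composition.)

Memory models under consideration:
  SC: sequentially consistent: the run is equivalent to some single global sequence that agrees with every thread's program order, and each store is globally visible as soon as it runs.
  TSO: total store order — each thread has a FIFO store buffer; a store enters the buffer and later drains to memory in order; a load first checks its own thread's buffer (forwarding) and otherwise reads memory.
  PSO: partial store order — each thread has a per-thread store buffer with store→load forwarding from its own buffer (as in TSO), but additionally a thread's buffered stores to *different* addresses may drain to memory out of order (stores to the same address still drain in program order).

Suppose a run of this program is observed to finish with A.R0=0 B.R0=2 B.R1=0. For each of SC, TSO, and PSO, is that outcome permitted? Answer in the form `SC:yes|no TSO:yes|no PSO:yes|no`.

SC:no TSO:no PSO:yes

outcome vector order: (A.R0,B.R0,B.R1)
SC: 4 outcomes — {(0,0,1); (0,2,1); (1,0,0); (1,0,1)}
TSO: 5 outcomes — {(0,0,0); (0,0,1); (0,2,1); (1,0,0); (1,0,1)}
PSO: 6 outcomes — {(0,0,0); (0,0,1); (0,2,0); (0,2,1); (1,0,0); (1,0,1)}
target (0,2,0) ∈ {PSO}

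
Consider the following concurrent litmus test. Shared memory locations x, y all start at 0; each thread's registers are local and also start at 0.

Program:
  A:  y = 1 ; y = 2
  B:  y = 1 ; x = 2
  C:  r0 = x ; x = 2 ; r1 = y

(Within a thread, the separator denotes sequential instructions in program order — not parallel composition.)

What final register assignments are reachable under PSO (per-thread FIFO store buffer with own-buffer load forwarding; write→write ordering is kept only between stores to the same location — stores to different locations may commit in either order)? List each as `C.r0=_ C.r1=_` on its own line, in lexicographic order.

C.r0=0 C.r1=0
C.r0=0 C.r1=1
C.r0=0 C.r1=2
C.r0=2 C.r1=0
C.r0=2 C.r1=1
C.r0=2 C.r1=2

outcome vector order: (C.r0,C.r1)
|PSO outcomes| = 6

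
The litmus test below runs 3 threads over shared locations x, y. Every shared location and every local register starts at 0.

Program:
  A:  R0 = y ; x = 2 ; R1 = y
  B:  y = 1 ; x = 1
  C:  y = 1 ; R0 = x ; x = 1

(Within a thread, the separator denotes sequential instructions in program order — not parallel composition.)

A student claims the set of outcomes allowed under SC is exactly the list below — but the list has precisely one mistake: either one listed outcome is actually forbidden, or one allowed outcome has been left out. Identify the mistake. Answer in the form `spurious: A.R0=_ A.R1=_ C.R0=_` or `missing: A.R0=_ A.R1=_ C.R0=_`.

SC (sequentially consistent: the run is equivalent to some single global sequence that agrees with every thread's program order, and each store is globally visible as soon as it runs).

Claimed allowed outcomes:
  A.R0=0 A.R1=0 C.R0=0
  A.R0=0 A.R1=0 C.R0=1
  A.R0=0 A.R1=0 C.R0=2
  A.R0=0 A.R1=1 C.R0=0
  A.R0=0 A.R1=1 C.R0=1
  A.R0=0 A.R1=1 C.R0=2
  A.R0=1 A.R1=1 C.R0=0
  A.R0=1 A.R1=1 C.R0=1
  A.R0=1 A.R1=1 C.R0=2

spurious: A.R0=0 A.R1=0 C.R0=0

outcome vector order: (A.R0,A.R1,C.R0)
SC (8): 0/0/1, 0/0/2, 0/1/0, 0/1/1, 0/1/2, 1/1/0, 1/1/1, 1/1/2
claimed∖SC = {0/0/0}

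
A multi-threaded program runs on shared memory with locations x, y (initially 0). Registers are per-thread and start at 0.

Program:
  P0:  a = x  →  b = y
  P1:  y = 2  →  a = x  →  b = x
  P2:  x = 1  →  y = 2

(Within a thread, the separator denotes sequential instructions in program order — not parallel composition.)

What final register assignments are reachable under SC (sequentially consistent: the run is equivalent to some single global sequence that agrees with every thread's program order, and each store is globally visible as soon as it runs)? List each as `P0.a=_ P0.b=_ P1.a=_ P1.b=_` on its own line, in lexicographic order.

outcome vector order: (P0.a,P0.b,P1.a,P1.b)
|SC outcomes| = 10

P0.a=0 P0.b=0 P1.a=0 P1.b=0
P0.a=0 P0.b=0 P1.a=0 P1.b=1
P0.a=0 P0.b=0 P1.a=1 P1.b=1
P0.a=0 P0.b=2 P1.a=0 P1.b=0
P0.a=0 P0.b=2 P1.a=0 P1.b=1
P0.a=0 P0.b=2 P1.a=1 P1.b=1
P0.a=1 P0.b=0 P1.a=1 P1.b=1
P0.a=1 P0.b=2 P1.a=0 P1.b=0
P0.a=1 P0.b=2 P1.a=0 P1.b=1
P0.a=1 P0.b=2 P1.a=1 P1.b=1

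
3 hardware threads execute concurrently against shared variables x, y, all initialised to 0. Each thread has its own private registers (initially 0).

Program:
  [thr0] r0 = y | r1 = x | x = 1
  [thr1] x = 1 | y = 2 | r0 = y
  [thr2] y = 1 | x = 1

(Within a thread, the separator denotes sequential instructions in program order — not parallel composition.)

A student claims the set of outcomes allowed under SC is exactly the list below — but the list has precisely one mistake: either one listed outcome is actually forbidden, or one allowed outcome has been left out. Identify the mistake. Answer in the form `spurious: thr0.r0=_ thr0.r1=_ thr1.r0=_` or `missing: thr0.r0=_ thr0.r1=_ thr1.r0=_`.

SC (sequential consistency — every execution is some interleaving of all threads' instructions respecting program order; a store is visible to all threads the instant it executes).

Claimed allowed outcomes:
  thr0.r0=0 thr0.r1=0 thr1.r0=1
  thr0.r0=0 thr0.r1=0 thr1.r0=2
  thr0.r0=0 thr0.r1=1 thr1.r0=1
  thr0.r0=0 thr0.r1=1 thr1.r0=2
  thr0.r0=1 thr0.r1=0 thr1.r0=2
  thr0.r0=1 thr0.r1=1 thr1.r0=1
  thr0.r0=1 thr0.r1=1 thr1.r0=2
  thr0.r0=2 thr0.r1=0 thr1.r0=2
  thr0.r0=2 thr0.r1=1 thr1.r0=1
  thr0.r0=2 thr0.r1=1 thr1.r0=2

outcome vector order: (thr0.r0,thr0.r1,thr1.r0)
SC: 9 outcomes — {001, 002, 011, 012, 102, 111, 112, 211, 212}
claimed∖SC = {202}

spurious: thr0.r0=2 thr0.r1=0 thr1.r0=2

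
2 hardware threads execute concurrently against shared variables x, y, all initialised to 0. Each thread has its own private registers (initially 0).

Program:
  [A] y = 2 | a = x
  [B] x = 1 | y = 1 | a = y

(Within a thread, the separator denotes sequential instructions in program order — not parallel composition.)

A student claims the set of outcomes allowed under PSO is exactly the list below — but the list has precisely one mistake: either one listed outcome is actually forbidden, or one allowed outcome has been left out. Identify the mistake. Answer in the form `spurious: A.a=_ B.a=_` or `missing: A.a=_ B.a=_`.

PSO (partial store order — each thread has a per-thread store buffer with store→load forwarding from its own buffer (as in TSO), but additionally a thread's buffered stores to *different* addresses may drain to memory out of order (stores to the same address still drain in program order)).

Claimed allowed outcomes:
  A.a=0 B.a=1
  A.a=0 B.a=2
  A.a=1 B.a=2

outcome vector order: (A.a,B.a)
PSO (4): 01, 02, 11, 12
PSO∖claimed = {11}

missing: A.a=1 B.a=1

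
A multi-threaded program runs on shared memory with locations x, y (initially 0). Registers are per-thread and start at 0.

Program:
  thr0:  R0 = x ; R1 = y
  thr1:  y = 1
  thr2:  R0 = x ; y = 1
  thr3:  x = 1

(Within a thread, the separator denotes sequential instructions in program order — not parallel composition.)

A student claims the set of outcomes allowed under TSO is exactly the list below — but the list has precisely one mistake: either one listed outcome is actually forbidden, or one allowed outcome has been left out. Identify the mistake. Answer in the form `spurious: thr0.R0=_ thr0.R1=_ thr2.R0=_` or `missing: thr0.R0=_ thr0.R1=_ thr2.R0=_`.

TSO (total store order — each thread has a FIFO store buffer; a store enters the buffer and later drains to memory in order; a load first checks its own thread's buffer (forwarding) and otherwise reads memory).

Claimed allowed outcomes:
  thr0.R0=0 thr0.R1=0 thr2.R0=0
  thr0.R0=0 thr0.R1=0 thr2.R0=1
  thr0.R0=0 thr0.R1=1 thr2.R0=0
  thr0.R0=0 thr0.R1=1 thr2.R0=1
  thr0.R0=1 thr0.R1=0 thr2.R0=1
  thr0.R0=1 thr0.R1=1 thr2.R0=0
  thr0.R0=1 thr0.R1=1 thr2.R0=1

outcome vector order: (thr0.R0,thr0.R1,thr2.R0)
TSO (8): <0 0 0> <0 0 1> <0 1 0> <0 1 1> <1 0 0> <1 0 1> <1 1 0> <1 1 1>
TSO∖claimed = {<1 0 0>}

missing: thr0.R0=1 thr0.R1=0 thr2.R0=0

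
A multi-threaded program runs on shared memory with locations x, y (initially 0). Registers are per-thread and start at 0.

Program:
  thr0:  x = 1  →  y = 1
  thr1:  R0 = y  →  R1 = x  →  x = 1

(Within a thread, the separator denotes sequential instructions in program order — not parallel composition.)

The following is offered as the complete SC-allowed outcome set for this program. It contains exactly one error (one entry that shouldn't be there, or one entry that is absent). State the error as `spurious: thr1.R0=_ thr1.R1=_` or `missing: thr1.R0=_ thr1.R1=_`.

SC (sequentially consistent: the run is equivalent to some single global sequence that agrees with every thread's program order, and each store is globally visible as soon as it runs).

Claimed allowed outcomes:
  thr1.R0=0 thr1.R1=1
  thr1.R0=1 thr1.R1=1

outcome vector order: (thr1.R0,thr1.R1)
under SC → <0 0>; <0 1>; <1 1>
SC∖claimed = {<0 0>}

missing: thr1.R0=0 thr1.R1=0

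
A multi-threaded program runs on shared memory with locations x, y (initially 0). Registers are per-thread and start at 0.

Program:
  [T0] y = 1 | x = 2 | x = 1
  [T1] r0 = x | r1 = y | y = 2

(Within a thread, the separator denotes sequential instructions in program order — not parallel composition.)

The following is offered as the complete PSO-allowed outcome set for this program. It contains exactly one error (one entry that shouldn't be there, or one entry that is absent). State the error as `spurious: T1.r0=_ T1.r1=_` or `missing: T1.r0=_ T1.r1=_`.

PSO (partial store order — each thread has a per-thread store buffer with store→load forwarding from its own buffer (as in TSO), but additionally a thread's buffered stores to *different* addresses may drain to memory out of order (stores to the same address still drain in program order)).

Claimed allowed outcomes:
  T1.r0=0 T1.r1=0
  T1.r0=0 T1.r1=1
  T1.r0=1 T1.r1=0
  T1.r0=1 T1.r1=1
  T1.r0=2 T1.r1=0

outcome vector order: (T1.r0,T1.r1)
[PSO] allowed = {<0 0>, <0 1>, <1 0>, <1 1>, <2 0>, <2 1>}
PSO∖claimed = {<2 1>}

missing: T1.r0=2 T1.r1=1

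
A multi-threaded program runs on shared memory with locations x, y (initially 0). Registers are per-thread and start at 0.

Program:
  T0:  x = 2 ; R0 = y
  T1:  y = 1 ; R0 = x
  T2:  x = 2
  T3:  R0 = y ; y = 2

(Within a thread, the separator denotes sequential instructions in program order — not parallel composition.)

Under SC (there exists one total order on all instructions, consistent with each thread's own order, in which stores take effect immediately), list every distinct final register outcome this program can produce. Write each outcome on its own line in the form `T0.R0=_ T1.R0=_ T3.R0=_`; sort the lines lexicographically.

outcome vector order: (T0.R0,T1.R0,T3.R0)
|SC outcomes| = 10

T0.R0=0 T1.R0=2 T3.R0=0
T0.R0=0 T1.R0=2 T3.R0=1
T0.R0=1 T1.R0=0 T3.R0=0
T0.R0=1 T1.R0=0 T3.R0=1
T0.R0=1 T1.R0=2 T3.R0=0
T0.R0=1 T1.R0=2 T3.R0=1
T0.R0=2 T1.R0=0 T3.R0=0
T0.R0=2 T1.R0=0 T3.R0=1
T0.R0=2 T1.R0=2 T3.R0=0
T0.R0=2 T1.R0=2 T3.R0=1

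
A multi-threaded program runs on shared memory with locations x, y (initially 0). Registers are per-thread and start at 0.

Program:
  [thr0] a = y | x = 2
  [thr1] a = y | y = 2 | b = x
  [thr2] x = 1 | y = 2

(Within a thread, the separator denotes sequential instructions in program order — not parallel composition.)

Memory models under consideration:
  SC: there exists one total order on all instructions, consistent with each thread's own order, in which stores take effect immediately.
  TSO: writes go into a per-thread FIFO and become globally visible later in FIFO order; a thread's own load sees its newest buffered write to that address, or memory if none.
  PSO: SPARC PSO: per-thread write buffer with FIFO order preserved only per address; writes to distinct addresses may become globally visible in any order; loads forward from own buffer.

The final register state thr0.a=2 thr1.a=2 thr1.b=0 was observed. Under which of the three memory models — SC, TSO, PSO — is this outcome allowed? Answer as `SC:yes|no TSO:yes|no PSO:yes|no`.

SC:no TSO:no PSO:yes

outcome vector order: (thr0.a,thr1.a,thr1.b)
SC (10): <0 0 0>; <0 0 1>; <0 0 2>; <0 2 1>; <0 2 2>; <2 0 0>; <2 0 1>; <2 0 2>; <2 2 1>; <2 2 2>
TSO (10): <0 0 0>; <0 0 1>; <0 0 2>; <0 2 1>; <0 2 2>; <2 0 0>; <2 0 1>; <2 0 2>; <2 2 1>; <2 2 2>
PSO (12): <0 0 0>; <0 0 1>; <0 0 2>; <0 2 0>; <0 2 1>; <0 2 2>; <2 0 0>; <2 0 1>; <2 0 2>; <2 2 0>; <2 2 1>; <2 2 2>
target <2 2 0> ∈ {PSO}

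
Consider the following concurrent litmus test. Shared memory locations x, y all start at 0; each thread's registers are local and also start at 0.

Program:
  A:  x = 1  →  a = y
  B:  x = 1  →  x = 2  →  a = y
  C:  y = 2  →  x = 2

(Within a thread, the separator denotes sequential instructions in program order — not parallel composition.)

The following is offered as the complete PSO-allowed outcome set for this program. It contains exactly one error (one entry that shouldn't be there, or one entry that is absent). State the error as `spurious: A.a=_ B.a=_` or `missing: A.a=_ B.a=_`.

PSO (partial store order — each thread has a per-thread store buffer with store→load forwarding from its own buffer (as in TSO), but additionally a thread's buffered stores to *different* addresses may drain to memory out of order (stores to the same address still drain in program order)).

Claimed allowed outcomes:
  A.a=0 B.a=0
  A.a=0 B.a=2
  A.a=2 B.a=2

outcome vector order: (A.a,B.a)
[PSO] allowed = {<0 0>; <0 2>; <2 0>; <2 2>}
PSO∖claimed = {<2 0>}

missing: A.a=2 B.a=0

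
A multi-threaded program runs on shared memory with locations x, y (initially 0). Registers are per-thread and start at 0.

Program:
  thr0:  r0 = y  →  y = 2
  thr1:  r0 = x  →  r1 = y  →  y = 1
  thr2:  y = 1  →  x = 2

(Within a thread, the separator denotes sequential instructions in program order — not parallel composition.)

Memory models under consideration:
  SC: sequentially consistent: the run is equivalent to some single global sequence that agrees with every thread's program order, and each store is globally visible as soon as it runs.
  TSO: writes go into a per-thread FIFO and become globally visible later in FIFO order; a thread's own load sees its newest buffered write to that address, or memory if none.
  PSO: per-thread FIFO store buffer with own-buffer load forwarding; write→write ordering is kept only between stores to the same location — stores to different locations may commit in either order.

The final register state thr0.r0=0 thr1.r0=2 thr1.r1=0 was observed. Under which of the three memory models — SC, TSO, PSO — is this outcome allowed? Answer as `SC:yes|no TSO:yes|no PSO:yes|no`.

SC:no TSO:no PSO:yes

outcome vector order: (thr0.r0,thr1.r0,thr1.r1)
[SC] allowed = {000, 001, 002, 021, 022, 100, 101, 102, 121, 122}
[TSO] allowed = {000, 001, 002, 021, 022, 100, 101, 102, 121, 122}
[PSO] allowed = {000, 001, 002, 020, 021, 022, 100, 101, 102, 120, 121, 122}
target 020 ∈ {PSO}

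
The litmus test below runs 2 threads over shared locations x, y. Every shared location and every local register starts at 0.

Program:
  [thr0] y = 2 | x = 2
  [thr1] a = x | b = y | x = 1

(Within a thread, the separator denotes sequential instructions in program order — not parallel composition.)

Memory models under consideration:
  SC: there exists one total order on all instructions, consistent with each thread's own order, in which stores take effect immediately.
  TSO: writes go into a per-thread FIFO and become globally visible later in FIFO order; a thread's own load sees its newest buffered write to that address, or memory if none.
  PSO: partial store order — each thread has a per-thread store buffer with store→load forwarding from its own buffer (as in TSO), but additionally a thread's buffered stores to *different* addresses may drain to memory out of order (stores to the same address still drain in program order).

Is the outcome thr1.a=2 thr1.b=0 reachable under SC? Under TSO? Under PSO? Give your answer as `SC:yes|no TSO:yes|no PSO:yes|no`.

outcome vector order: (thr1.a,thr1.b)
SC: 3 outcomes — {0/0 0/2 2/2}
TSO: 3 outcomes — {0/0 0/2 2/2}
PSO: 4 outcomes — {0/0 0/2 2/0 2/2}
target 2/0 ∈ {PSO}

SC:no TSO:no PSO:yes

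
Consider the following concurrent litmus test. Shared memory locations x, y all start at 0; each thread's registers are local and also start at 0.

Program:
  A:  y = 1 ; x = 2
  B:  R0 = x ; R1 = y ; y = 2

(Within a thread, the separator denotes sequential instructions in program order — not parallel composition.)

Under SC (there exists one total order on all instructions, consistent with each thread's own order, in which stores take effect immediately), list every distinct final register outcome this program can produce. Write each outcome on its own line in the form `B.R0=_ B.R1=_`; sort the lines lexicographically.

outcome vector order: (B.R0,B.R1)
|SC outcomes| = 3

B.R0=0 B.R1=0
B.R0=0 B.R1=1
B.R0=2 B.R1=1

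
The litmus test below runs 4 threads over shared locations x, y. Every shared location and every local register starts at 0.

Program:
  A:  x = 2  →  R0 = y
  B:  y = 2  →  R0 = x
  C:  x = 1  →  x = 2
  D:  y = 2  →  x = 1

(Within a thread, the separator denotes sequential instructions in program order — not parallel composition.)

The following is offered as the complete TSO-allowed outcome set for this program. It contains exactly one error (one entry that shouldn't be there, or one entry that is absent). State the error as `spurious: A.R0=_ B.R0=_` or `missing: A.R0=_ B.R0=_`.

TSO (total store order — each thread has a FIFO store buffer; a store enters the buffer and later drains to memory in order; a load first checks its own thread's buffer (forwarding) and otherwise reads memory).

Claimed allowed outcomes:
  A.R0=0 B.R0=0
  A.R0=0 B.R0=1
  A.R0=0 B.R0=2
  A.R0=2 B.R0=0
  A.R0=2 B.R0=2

missing: A.R0=2 B.R0=1

outcome vector order: (A.R0,B.R0)
under TSO → (0,0) (0,1) (0,2) (2,0) (2,1) (2,2)
TSO∖claimed = {(2,1)}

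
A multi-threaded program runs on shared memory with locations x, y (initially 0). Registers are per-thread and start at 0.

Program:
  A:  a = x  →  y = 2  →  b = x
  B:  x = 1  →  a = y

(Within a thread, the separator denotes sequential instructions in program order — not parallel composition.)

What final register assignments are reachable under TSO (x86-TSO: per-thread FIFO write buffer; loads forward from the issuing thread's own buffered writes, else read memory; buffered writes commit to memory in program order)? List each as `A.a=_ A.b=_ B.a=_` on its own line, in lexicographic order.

outcome vector order: (A.a,A.b,B.a)
|TSO outcomes| = 6

A.a=0 A.b=0 B.a=0
A.a=0 A.b=0 B.a=2
A.a=0 A.b=1 B.a=0
A.a=0 A.b=1 B.a=2
A.a=1 A.b=1 B.a=0
A.a=1 A.b=1 B.a=2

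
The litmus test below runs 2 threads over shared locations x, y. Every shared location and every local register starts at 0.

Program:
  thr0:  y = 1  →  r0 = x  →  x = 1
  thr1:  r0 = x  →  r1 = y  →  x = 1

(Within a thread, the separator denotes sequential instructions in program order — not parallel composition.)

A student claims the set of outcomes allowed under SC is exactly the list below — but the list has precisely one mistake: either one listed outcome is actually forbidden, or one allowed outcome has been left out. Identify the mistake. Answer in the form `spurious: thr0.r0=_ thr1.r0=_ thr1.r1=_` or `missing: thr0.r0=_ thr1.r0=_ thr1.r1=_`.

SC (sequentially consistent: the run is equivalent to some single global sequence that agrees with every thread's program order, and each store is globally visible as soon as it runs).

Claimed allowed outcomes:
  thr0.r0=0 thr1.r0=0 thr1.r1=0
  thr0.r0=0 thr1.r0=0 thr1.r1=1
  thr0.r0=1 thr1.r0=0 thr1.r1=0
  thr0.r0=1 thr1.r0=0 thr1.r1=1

missing: thr0.r0=0 thr1.r0=1 thr1.r1=1

outcome vector order: (thr0.r0,thr1.r0,thr1.r1)
SC: 5 outcomes — {<0 0 0>; <0 0 1>; <0 1 1>; <1 0 0>; <1 0 1>}
SC∖claimed = {<0 1 1>}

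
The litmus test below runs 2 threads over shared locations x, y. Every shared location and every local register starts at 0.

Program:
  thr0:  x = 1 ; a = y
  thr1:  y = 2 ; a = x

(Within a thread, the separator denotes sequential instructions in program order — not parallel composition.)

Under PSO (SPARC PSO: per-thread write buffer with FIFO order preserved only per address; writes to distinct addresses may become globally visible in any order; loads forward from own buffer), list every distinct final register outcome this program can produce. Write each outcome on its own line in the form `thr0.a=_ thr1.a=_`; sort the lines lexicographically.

outcome vector order: (thr0.a,thr1.a)
|PSO outcomes| = 4

thr0.a=0 thr1.a=0
thr0.a=0 thr1.a=1
thr0.a=2 thr1.a=0
thr0.a=2 thr1.a=1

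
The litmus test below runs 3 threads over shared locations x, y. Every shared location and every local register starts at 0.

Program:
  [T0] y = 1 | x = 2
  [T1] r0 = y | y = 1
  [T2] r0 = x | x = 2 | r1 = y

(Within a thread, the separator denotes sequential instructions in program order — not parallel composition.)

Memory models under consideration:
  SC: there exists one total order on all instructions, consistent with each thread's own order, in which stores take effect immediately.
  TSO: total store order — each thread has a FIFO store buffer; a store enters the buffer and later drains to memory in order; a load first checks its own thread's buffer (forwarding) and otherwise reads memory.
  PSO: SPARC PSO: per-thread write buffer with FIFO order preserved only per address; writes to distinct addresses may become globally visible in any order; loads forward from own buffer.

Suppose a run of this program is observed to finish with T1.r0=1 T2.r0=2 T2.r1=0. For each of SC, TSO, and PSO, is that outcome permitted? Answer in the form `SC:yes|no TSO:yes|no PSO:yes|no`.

outcome vector order: (T1.r0,T2.r0,T2.r1)
[SC] allowed = {<0 0 0>, <0 0 1>, <0 2 1>, <1 0 0>, <1 0 1>, <1 2 1>}
[TSO] allowed = {<0 0 0>, <0 0 1>, <0 2 1>, <1 0 0>, <1 0 1>, <1 2 1>}
[PSO] allowed = {<0 0 0>, <0 0 1>, <0 2 0>, <0 2 1>, <1 0 0>, <1 0 1>, <1 2 0>, <1 2 1>}
target <1 2 0> ∈ {PSO}

SC:no TSO:no PSO:yes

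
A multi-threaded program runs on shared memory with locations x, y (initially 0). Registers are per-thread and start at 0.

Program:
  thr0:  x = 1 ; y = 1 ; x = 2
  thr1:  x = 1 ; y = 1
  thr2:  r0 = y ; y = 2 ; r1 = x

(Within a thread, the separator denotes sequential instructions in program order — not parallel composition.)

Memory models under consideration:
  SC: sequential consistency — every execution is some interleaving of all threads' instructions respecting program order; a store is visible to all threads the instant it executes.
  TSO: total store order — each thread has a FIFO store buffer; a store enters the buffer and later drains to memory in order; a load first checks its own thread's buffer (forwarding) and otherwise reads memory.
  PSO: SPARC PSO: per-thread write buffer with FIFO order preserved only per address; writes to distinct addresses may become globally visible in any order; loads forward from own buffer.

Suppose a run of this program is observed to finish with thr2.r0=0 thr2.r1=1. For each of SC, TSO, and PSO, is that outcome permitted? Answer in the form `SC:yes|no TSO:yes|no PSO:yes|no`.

SC:yes TSO:yes PSO:yes

outcome vector order: (thr2.r0,thr2.r1)
under SC → 00 01 02 11 12
under TSO → 00 01 02 11 12
under PSO → 00 01 02 10 11 12
target 01 ∈ {SC,TSO,PSO}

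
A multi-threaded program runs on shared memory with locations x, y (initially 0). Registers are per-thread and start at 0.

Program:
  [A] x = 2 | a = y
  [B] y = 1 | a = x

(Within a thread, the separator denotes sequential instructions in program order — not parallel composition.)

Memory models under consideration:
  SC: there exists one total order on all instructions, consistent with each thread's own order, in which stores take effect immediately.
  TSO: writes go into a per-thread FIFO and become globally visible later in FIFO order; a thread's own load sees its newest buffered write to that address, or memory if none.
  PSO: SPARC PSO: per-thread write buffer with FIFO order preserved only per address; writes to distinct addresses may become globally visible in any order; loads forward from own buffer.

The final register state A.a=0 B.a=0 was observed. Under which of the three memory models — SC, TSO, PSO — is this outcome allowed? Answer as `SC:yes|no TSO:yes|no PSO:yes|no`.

outcome vector order: (A.a,B.a)
SC (3): <0 2>; <1 0>; <1 2>
TSO (4): <0 0>; <0 2>; <1 0>; <1 2>
PSO (4): <0 0>; <0 2>; <1 0>; <1 2>
target <0 0> ∈ {TSO,PSO}

SC:no TSO:yes PSO:yes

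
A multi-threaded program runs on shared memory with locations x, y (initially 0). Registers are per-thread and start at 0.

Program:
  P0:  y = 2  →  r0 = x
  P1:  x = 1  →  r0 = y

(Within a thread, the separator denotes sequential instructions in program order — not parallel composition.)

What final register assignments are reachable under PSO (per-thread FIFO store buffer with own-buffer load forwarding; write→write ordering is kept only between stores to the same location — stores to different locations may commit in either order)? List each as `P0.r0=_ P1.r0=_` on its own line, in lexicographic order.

P0.r0=0 P1.r0=0
P0.r0=0 P1.r0=2
P0.r0=1 P1.r0=0
P0.r0=1 P1.r0=2

outcome vector order: (P0.r0,P1.r0)
|PSO outcomes| = 4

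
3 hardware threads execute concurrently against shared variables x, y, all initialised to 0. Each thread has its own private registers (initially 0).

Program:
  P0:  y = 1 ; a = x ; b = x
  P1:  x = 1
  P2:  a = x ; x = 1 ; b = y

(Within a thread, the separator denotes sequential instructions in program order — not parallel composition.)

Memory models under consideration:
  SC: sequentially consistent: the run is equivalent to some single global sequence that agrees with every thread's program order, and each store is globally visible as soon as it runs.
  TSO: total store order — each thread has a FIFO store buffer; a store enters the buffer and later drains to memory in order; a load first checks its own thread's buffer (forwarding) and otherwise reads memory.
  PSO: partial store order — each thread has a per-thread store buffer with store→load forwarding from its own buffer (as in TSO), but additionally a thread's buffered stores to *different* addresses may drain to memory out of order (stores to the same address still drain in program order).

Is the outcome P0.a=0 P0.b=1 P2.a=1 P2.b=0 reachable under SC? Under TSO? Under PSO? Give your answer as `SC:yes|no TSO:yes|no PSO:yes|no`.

outcome vector order: (P0.a,P0.b,P2.a,P2.b)
SC (8): <0 0 0 1> <0 0 1 1> <0 1 0 1> <0 1 1 1> <1 1 0 0> <1 1 0 1> <1 1 1 0> <1 1 1 1>
TSO (12): <0 0 0 0> <0 0 0 1> <0 0 1 0> <0 0 1 1> <0 1 0 0> <0 1 0 1> <0 1 1 0> <0 1 1 1> <1 1 0 0> <1 1 0 1> <1 1 1 0> <1 1 1 1>
PSO (12): <0 0 0 0> <0 0 0 1> <0 0 1 0> <0 0 1 1> <0 1 0 0> <0 1 0 1> <0 1 1 0> <0 1 1 1> <1 1 0 0> <1 1 0 1> <1 1 1 0> <1 1 1 1>
target <0 1 1 0> ∈ {TSO,PSO}

SC:no TSO:yes PSO:yes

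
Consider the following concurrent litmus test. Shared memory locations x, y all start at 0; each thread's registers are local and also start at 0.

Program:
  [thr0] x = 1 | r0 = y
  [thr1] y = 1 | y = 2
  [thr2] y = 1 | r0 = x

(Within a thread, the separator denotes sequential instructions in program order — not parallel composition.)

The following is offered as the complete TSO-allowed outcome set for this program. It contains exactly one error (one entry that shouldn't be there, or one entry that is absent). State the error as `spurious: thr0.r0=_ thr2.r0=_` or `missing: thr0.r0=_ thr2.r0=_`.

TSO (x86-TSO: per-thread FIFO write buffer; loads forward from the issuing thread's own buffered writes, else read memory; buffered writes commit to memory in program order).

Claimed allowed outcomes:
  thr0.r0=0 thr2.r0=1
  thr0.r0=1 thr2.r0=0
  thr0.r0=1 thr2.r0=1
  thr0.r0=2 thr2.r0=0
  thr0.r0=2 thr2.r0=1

outcome vector order: (thr0.r0,thr2.r0)
under TSO → 00 01 10 11 20 21
TSO∖claimed = {00}

missing: thr0.r0=0 thr2.r0=0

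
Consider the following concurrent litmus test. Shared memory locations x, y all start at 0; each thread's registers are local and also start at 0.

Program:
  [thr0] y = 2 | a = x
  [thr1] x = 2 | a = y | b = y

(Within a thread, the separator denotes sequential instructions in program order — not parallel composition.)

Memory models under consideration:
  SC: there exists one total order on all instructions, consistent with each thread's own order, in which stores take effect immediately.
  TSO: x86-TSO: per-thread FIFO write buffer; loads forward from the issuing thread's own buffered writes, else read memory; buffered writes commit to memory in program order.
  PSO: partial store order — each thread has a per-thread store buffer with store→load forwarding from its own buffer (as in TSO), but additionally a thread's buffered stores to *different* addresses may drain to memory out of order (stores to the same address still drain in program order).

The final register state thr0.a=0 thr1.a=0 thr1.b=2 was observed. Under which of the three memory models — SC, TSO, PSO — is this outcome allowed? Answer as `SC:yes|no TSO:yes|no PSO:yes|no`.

outcome vector order: (thr0.a,thr1.a,thr1.b)
[SC] allowed = {<0 2 2> <2 0 0> <2 0 2> <2 2 2>}
[TSO] allowed = {<0 0 0> <0 0 2> <0 2 2> <2 0 0> <2 0 2> <2 2 2>}
[PSO] allowed = {<0 0 0> <0 0 2> <0 2 2> <2 0 0> <2 0 2> <2 2 2>}
target <0 0 2> ∈ {TSO,PSO}

SC:no TSO:yes PSO:yes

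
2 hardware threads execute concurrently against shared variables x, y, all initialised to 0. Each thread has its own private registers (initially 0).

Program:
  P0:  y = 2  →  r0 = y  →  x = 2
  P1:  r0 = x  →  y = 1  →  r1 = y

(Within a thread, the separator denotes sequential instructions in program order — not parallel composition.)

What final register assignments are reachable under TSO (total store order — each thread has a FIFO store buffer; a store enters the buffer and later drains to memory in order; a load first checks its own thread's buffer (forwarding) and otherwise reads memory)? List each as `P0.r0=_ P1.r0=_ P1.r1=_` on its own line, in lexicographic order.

P0.r0=1 P1.r0=0 P1.r1=1
P0.r0=2 P1.r0=0 P1.r1=1
P0.r0=2 P1.r0=0 P1.r1=2
P0.r0=2 P1.r0=2 P1.r1=1

outcome vector order: (P0.r0,P1.r0,P1.r1)
|TSO outcomes| = 4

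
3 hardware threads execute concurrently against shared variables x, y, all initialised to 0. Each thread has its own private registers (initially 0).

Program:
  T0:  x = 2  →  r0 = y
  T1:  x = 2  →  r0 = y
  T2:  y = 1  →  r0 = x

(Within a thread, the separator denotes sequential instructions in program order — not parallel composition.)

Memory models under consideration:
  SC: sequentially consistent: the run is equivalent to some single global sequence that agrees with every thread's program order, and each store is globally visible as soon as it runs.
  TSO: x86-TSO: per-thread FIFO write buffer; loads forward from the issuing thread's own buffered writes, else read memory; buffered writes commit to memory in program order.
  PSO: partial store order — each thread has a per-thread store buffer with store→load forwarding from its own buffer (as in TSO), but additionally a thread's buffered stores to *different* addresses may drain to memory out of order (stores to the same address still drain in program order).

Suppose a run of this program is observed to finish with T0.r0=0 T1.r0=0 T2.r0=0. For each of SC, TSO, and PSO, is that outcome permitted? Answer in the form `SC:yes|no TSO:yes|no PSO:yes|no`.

SC:no TSO:yes PSO:yes

outcome vector order: (T0.r0,T1.r0,T2.r0)
[SC] allowed = {002; 012; 102; 110; 112}
[TSO] allowed = {000; 002; 010; 012; 100; 102; 110; 112}
[PSO] allowed = {000; 002; 010; 012; 100; 102; 110; 112}
target 000 ∈ {TSO,PSO}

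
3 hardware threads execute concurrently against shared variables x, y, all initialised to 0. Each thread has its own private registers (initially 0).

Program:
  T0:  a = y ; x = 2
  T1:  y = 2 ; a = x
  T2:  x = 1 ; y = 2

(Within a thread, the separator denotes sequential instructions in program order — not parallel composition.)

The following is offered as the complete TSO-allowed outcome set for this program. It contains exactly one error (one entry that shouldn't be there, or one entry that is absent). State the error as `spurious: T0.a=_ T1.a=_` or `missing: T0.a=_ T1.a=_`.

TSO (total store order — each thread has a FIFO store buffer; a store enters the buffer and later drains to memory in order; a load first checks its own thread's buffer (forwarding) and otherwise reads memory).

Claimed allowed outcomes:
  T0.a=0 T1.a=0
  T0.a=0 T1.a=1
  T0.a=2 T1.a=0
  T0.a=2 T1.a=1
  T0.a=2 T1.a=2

missing: T0.a=0 T1.a=2

outcome vector order: (T0.a,T1.a)
under TSO → 00, 01, 02, 20, 21, 22
TSO∖claimed = {02}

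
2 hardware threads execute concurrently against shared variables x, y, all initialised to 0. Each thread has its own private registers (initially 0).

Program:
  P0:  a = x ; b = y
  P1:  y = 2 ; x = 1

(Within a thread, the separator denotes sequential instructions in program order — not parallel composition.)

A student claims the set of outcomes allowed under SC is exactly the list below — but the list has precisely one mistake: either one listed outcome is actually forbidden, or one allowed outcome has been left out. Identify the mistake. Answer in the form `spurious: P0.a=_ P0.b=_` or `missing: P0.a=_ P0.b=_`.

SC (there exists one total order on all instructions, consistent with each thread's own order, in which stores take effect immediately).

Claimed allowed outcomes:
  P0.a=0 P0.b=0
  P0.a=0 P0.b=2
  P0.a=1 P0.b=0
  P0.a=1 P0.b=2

outcome vector order: (P0.a,P0.b)
[SC] allowed = {0/0; 0/2; 1/2}
claimed∖SC = {1/0}

spurious: P0.a=1 P0.b=0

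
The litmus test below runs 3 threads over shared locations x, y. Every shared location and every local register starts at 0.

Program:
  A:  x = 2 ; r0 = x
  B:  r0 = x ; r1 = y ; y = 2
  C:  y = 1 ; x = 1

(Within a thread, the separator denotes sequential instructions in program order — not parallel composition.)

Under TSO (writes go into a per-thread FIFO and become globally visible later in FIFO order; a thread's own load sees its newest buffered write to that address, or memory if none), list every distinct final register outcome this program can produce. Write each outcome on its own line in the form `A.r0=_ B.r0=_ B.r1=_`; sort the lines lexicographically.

A.r0=1 B.r0=0 B.r1=0
A.r0=1 B.r0=0 B.r1=1
A.r0=1 B.r0=1 B.r1=1
A.r0=1 B.r0=2 B.r1=0
A.r0=1 B.r0=2 B.r1=1
A.r0=2 B.r0=0 B.r1=0
A.r0=2 B.r0=0 B.r1=1
A.r0=2 B.r0=1 B.r1=1
A.r0=2 B.r0=2 B.r1=0
A.r0=2 B.r0=2 B.r1=1

outcome vector order: (A.r0,B.r0,B.r1)
|TSO outcomes| = 10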